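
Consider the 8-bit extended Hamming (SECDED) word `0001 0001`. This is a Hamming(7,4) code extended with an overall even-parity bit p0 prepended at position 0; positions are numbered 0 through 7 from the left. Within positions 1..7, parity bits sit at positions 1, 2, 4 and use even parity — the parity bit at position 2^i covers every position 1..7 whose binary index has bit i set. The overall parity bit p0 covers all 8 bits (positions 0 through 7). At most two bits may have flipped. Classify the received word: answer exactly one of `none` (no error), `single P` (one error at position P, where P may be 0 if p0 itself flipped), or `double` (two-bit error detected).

double

s1: b1⊕b3⊕b5⊕b7 = 0⊕1⊕0⊕1 = 0
s2: b2⊕b3⊕b6⊕b7 = 0⊕1⊕0⊕1 = 0
s4: b4⊕b5⊕b6⊕b7 = 0⊕0⊕0⊕1 = 1
Syndrome (s4...s1) = 100 → position 4.
Overall parity (XOR of all 8 bits, including p0): 0⊕0⊕0⊕1⊕0⊕0⊕0⊕1 = 0
Overall=0, syndrome position=4 → double-bit error detected (uncorrectable).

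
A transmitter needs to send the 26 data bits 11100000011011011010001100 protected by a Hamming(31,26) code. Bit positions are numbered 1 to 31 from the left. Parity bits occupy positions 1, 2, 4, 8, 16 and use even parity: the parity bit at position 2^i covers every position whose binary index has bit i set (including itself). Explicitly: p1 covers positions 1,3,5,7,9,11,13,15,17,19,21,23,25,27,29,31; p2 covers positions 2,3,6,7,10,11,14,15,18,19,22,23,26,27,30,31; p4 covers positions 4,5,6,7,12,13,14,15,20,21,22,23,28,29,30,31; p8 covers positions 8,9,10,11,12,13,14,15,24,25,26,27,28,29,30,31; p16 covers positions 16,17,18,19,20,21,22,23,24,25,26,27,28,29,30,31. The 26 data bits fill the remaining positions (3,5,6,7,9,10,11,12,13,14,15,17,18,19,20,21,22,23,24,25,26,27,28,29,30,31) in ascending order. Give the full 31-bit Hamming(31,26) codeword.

Place data bits at non-power-of-two positions: b3=1, b5=1, b6=1, b7=0, b9=0, b10=0, b11=0, b12=0, b13=0, b14=1, b15=1, b17=0, b18=1, b19=1, b20=0, b21=1, b22=1, b23=0, b24=1, b25=0, b26=0, b27=0, b28=1, b29=1, b30=0, b31=0.
p1 = XOR of data positions {3,5,7,9,11,13,15,17,19,21,23,25,27,29,31} = 1⊕1⊕0⊕0⊕0⊕0⊕1⊕0⊕1⊕1⊕0⊕0⊕0⊕1⊕0 = 0
p2 = XOR of data positions {3,6,7,10,11,14,15,18,19,22,23,26,27,30,31} = 1⊕1⊕0⊕0⊕0⊕1⊕1⊕1⊕1⊕1⊕0⊕0⊕0⊕0⊕0 = 1
p4 = XOR of data positions {5,6,7,12,13,14,15,20,21,22,23,28,29,30,31} = 1⊕1⊕0⊕0⊕0⊕1⊕1⊕0⊕1⊕1⊕0⊕1⊕1⊕0⊕0 = 0
p8 = XOR of data positions {9,10,11,12,13,14,15,24,25,26,27,28,29,30,31} = 0⊕0⊕0⊕0⊕0⊕1⊕1⊕1⊕0⊕0⊕0⊕1⊕1⊕0⊕0 = 1
p16 = XOR of data positions {17,18,19,20,21,22,23,24,25,26,27,28,29,30,31} = 0⊕1⊕1⊕0⊕1⊕1⊕0⊕1⊕0⊕0⊕0⊕1⊕1⊕0⊕0 = 1
Codeword b1..b31 = 0110110100000111011011010001100

0110110100000111011011010001100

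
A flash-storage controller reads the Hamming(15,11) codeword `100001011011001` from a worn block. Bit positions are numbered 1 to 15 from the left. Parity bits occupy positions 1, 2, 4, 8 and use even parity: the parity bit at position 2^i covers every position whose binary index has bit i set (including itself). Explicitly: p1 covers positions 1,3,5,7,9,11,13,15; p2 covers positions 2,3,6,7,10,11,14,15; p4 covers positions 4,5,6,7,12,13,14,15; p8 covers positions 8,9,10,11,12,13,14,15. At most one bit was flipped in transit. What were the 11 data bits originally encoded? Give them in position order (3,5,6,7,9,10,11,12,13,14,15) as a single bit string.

s1: b1⊕b3⊕b5⊕b7⊕b9⊕b11⊕b13⊕b15 = 1⊕0⊕0⊕0⊕1⊕1⊕0⊕1 = 0
s2: b2⊕b3⊕b6⊕b7⊕b10⊕b11⊕b14⊕b15 = 0⊕0⊕1⊕0⊕0⊕1⊕0⊕1 = 1
s4: b4⊕b5⊕b6⊕b7⊕b12⊕b13⊕b14⊕b15 = 0⊕0⊕1⊕0⊕1⊕0⊕0⊕1 = 1
s8: b8⊕b9⊕b10⊕b11⊕b12⊕b13⊕b14⊕b15 = 1⊕1⊕0⊕1⊕1⊕0⊕0⊕1 = 1
Syndrome (s8...s1) = 1110 → position 14.
Flip bit 14: corrected codeword = 100001011011011
Data bits at positions 3,5,6,7,9,10,11,12,13,14,15: 00101011011

00101011011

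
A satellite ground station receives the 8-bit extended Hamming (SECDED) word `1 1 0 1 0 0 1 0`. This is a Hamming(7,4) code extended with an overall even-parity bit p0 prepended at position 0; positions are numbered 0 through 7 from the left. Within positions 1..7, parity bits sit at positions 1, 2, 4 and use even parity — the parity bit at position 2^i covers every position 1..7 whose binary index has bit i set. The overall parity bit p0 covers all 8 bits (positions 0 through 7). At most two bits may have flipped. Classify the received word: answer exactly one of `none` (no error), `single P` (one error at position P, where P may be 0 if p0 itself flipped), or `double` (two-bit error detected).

double

s1: b1⊕b3⊕b5⊕b7 = 1⊕1⊕0⊕0 = 0
s2: b2⊕b3⊕b6⊕b7 = 0⊕1⊕1⊕0 = 0
s4: b4⊕b5⊕b6⊕b7 = 0⊕0⊕1⊕0 = 1
Syndrome (s4...s1) = 100 → position 4.
Overall parity (XOR of all 8 bits, including p0): 1⊕1⊕0⊕1⊕0⊕0⊕1⊕0 = 0
Overall=0, syndrome position=4 → double-bit error detected (uncorrectable).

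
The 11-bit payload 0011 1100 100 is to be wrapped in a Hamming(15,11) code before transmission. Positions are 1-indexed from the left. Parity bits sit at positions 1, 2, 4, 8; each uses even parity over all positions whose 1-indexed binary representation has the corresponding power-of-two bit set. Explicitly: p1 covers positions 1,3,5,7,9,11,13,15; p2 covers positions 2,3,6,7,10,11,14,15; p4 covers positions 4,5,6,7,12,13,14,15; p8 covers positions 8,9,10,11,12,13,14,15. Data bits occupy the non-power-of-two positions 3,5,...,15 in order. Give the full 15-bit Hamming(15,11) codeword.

Place data bits at non-power-of-two positions: b3=0, b5=0, b6=1, b7=1, b9=1, b10=1, b11=0, b12=0, b13=1, b14=0, b15=0.
p1 = XOR of data positions {3,5,7,9,11,13,15} = 0⊕0⊕1⊕1⊕0⊕1⊕0 = 1
p2 = XOR of data positions {3,6,7,10,11,14,15} = 0⊕1⊕1⊕1⊕0⊕0⊕0 = 1
p4 = XOR of data positions {5,6,7,12,13,14,15} = 0⊕1⊕1⊕0⊕1⊕0⊕0 = 1
p8 = XOR of data positions {9,10,11,12,13,14,15} = 1⊕1⊕0⊕0⊕1⊕0⊕0 = 1
Codeword b1..b15 = 110101111100100

110101111100100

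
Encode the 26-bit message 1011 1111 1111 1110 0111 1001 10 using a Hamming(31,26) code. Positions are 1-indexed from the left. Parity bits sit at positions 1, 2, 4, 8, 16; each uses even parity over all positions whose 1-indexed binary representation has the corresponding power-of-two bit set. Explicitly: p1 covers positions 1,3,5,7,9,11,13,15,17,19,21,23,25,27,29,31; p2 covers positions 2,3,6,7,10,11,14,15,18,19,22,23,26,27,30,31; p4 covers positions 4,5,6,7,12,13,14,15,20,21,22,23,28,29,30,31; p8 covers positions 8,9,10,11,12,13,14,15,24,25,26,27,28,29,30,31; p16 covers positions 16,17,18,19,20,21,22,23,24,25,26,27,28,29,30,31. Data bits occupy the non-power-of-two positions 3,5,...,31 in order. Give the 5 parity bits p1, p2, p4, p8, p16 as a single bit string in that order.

Place data bits at non-power-of-two positions: b3=1, b5=0, b6=1, b7=1, b9=1, b10=1, b11=1, b12=1, b13=1, b14=1, b15=1, b17=1, b18=1, b19=1, b20=1, b21=0, b22=0, b23=1, b24=1, b25=1, b26=1, b27=0, b28=0, b29=1, b30=1, b31=0.
p1 = XOR of data positions {3,5,7,9,11,13,15,17,19,21,23,25,27,29,31} = 1⊕0⊕1⊕1⊕1⊕1⊕1⊕1⊕1⊕0⊕1⊕1⊕0⊕1⊕0 = 1
p2 = XOR of data positions {3,6,7,10,11,14,15,18,19,22,23,26,27,30,31} = 1⊕1⊕1⊕1⊕1⊕1⊕1⊕1⊕1⊕0⊕1⊕1⊕0⊕1⊕0 = 0
p4 = XOR of data positions {5,6,7,12,13,14,15,20,21,22,23,28,29,30,31} = 0⊕1⊕1⊕1⊕1⊕1⊕1⊕1⊕0⊕0⊕1⊕0⊕1⊕1⊕0 = 0
p8 = XOR of data positions {9,10,11,12,13,14,15,24,25,26,27,28,29,30,31} = 1⊕1⊕1⊕1⊕1⊕1⊕1⊕1⊕1⊕1⊕0⊕0⊕1⊕1⊕0 = 0
p16 = XOR of data positions {17,18,19,20,21,22,23,24,25,26,27,28,29,30,31} = 1⊕1⊕1⊕1⊕0⊕0⊕1⊕1⊕1⊕1⊕0⊕0⊕1⊕1⊕0 = 0
Parity bits p1,p2,p4,p8,p16 = 10000

10000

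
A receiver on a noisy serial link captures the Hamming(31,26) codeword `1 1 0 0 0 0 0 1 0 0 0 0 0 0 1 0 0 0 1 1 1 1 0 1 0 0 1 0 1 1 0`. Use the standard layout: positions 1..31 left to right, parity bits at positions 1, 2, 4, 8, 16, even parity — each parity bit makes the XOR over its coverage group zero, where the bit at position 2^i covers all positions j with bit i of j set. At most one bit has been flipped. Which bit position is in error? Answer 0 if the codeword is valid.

0

s1: b1⊕b3⊕b5⊕b7⊕b9⊕b11⊕b13⊕b15⊕b17⊕b19⊕b21⊕b23⊕b25⊕b27⊕b29⊕b31 = 1⊕0⊕0⊕0⊕0⊕0⊕0⊕1⊕0⊕1⊕1⊕0⊕0⊕1⊕1⊕0 = 0
s2: b2⊕b3⊕b6⊕b7⊕b10⊕b11⊕b14⊕b15⊕b18⊕b19⊕b22⊕b23⊕b26⊕b27⊕b30⊕b31 = 1⊕0⊕0⊕0⊕0⊕0⊕0⊕1⊕0⊕1⊕1⊕0⊕0⊕1⊕1⊕0 = 0
s4: b4⊕b5⊕b6⊕b7⊕b12⊕b13⊕b14⊕b15⊕b20⊕b21⊕b22⊕b23⊕b28⊕b29⊕b30⊕b31 = 0⊕0⊕0⊕0⊕0⊕0⊕0⊕1⊕1⊕1⊕1⊕0⊕0⊕1⊕1⊕0 = 0
s8: b8⊕b9⊕b10⊕b11⊕b12⊕b13⊕b14⊕b15⊕b24⊕b25⊕b26⊕b27⊕b28⊕b29⊕b30⊕b31 = 1⊕0⊕0⊕0⊕0⊕0⊕0⊕1⊕1⊕0⊕0⊕1⊕0⊕1⊕1⊕0 = 0
s16: b16⊕b17⊕b18⊕b19⊕b20⊕b21⊕b22⊕b23⊕b24⊕b25⊕b26⊕b27⊕b28⊕b29⊕b30⊕b31 = 0⊕0⊕0⊕1⊕1⊕1⊕1⊕0⊕1⊕0⊕0⊕1⊕0⊕1⊕1⊕0 = 0
Syndrome (s16...s1) = 00000 → position 0 (no error).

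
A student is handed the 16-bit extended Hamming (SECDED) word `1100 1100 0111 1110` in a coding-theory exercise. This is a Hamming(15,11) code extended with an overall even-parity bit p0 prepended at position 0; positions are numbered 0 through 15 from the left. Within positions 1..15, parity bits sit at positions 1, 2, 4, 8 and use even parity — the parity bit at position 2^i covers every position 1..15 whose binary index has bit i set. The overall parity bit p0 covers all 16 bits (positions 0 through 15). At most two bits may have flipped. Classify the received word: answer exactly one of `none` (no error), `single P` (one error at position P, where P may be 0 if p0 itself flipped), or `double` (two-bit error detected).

double

s1: b1⊕b3⊕b5⊕b7⊕b9⊕b11⊕b13⊕b15 = 1⊕0⊕1⊕0⊕1⊕1⊕1⊕0 = 1
s2: b2⊕b3⊕b6⊕b7⊕b10⊕b11⊕b14⊕b15 = 0⊕0⊕0⊕0⊕1⊕1⊕1⊕0 = 1
s4: b4⊕b5⊕b6⊕b7⊕b12⊕b13⊕b14⊕b15 = 1⊕1⊕0⊕0⊕1⊕1⊕1⊕0 = 1
s8: b8⊕b9⊕b10⊕b11⊕b12⊕b13⊕b14⊕b15 = 0⊕1⊕1⊕1⊕1⊕1⊕1⊕0 = 0
Syndrome (s8...s1) = 0111 → position 7.
Overall parity (XOR of all 16 bits, including p0): 1⊕1⊕0⊕0⊕1⊕1⊕0⊕0⊕0⊕1⊕1⊕1⊕1⊕1⊕1⊕0 = 0
Overall=0, syndrome position=7 → double-bit error detected (uncorrectable).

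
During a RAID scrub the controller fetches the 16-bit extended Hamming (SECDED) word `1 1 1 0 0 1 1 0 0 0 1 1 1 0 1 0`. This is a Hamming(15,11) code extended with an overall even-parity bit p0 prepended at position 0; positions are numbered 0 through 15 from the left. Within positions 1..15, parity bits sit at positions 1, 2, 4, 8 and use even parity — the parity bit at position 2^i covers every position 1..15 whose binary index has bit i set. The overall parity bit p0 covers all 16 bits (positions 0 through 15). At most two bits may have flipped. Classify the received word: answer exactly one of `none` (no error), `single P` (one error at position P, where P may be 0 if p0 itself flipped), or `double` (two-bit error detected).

single 3

s1: b1⊕b3⊕b5⊕b7⊕b9⊕b11⊕b13⊕b15 = 1⊕0⊕1⊕0⊕0⊕1⊕0⊕0 = 1
s2: b2⊕b3⊕b6⊕b7⊕b10⊕b11⊕b14⊕b15 = 1⊕0⊕1⊕0⊕1⊕1⊕1⊕0 = 1
s4: b4⊕b5⊕b6⊕b7⊕b12⊕b13⊕b14⊕b15 = 0⊕1⊕1⊕0⊕1⊕0⊕1⊕0 = 0
s8: b8⊕b9⊕b10⊕b11⊕b12⊕b13⊕b14⊕b15 = 0⊕0⊕1⊕1⊕1⊕0⊕1⊕0 = 0
Syndrome (s8...s1) = 0011 → position 3.
Overall parity (XOR of all 16 bits, including p0): 1⊕1⊕1⊕0⊕0⊕1⊕1⊕0⊕0⊕0⊕1⊕1⊕1⊕0⊕1⊕0 = 1
Overall=1, syndrome position=3 → single-bit error at position 3.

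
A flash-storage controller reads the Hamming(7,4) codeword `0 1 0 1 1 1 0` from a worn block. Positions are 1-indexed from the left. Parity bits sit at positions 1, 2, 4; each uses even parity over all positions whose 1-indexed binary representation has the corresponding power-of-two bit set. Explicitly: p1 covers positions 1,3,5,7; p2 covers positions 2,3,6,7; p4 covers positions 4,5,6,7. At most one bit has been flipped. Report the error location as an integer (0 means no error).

5

s1: b1⊕b3⊕b5⊕b7 = 0⊕0⊕1⊕0 = 1
s2: b2⊕b3⊕b6⊕b7 = 1⊕0⊕1⊕0 = 0
s4: b4⊕b5⊕b6⊕b7 = 1⊕1⊕1⊕0 = 1
Syndrome (s4...s1) = 101 → position 5.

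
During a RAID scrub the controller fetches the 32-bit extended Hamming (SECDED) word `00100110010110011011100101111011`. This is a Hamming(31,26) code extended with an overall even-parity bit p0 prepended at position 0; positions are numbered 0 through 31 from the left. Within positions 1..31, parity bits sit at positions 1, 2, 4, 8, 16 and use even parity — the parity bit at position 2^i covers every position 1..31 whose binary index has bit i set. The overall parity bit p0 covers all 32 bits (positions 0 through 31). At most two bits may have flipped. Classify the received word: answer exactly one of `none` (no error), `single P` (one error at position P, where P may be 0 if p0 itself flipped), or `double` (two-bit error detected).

double

s1: b1⊕b3⊕b5⊕b7⊕b9⊕b11⊕b13⊕b15⊕b17⊕b19⊕b21⊕b23⊕b25⊕b27⊕b29⊕b31 = 0⊕0⊕1⊕0⊕1⊕1⊕0⊕1⊕0⊕1⊕0⊕1⊕1⊕1⊕0⊕1 = 1
s2: b2⊕b3⊕b6⊕b7⊕b10⊕b11⊕b14⊕b15⊕b18⊕b19⊕b22⊕b23⊕b26⊕b27⊕b30⊕b31 = 1⊕0⊕1⊕0⊕0⊕1⊕0⊕1⊕1⊕1⊕0⊕1⊕1⊕1⊕1⊕1 = 1
s4: b4⊕b5⊕b6⊕b7⊕b12⊕b13⊕b14⊕b15⊕b20⊕b21⊕b22⊕b23⊕b28⊕b29⊕b30⊕b31 = 0⊕1⊕1⊕0⊕1⊕0⊕0⊕1⊕1⊕0⊕0⊕1⊕1⊕0⊕1⊕1 = 1
s8: b8⊕b9⊕b10⊕b11⊕b12⊕b13⊕b14⊕b15⊕b24⊕b25⊕b26⊕b27⊕b28⊕b29⊕b30⊕b31 = 0⊕1⊕0⊕1⊕1⊕0⊕0⊕1⊕0⊕1⊕1⊕1⊕1⊕0⊕1⊕1 = 0
s16: b16⊕b17⊕b18⊕b19⊕b20⊕b21⊕b22⊕b23⊕b24⊕b25⊕b26⊕b27⊕b28⊕b29⊕b30⊕b31 = 1⊕0⊕1⊕1⊕1⊕0⊕0⊕1⊕0⊕1⊕1⊕1⊕1⊕0⊕1⊕1 = 1
Syndrome (s16...s1) = 10111 → position 23.
Overall parity (XOR of all 32 bits, including p0): 0⊕0⊕1⊕0⊕0⊕1⊕1⊕0⊕0⊕1⊕0⊕1⊕1⊕0⊕0⊕1⊕1⊕0⊕1⊕1⊕1⊕0⊕0⊕1⊕0⊕1⊕1⊕1⊕1⊕0⊕1⊕1 = 0
Overall=0, syndrome position=23 → double-bit error detected (uncorrectable).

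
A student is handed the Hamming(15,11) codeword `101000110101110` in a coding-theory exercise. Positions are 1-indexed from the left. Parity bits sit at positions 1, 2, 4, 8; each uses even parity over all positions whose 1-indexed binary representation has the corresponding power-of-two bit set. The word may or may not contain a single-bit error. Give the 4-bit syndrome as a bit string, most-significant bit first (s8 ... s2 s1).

s1: b1⊕b3⊕b5⊕b7⊕b9⊕b11⊕b13⊕b15 = 1⊕1⊕0⊕1⊕0⊕0⊕1⊕0 = 0
s2: b2⊕b3⊕b6⊕b7⊕b10⊕b11⊕b14⊕b15 = 0⊕1⊕0⊕1⊕1⊕0⊕1⊕0 = 0
s4: b4⊕b5⊕b6⊕b7⊕b12⊕b13⊕b14⊕b15 = 0⊕0⊕0⊕1⊕1⊕1⊕1⊕0 = 0
s8: b8⊕b9⊕b10⊕b11⊕b12⊕b13⊕b14⊕b15 = 1⊕0⊕1⊕0⊕1⊕1⊕1⊕0 = 1
Syndrome (s8...s1) = 1000 → position 8.

1000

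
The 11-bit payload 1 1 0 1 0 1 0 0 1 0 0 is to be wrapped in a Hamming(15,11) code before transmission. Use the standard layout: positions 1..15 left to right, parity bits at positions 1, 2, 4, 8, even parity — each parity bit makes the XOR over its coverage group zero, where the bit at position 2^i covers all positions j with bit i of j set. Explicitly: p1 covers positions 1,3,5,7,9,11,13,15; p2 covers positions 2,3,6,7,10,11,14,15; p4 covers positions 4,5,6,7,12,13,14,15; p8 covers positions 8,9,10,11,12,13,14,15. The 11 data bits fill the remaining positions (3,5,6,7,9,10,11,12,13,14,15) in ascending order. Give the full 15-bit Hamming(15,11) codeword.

Place data bits at non-power-of-two positions: b3=1, b5=1, b6=0, b7=1, b9=0, b10=1, b11=0, b12=0, b13=1, b14=0, b15=0.
p1 = XOR of data positions {3,5,7,9,11,13,15} = 1⊕1⊕1⊕0⊕0⊕1⊕0 = 0
p2 = XOR of data positions {3,6,7,10,11,14,15} = 1⊕0⊕1⊕1⊕0⊕0⊕0 = 1
p4 = XOR of data positions {5,6,7,12,13,14,15} = 1⊕0⊕1⊕0⊕1⊕0⊕0 = 1
p8 = XOR of data positions {9,10,11,12,13,14,15} = 0⊕1⊕0⊕0⊕1⊕0⊕0 = 0
Codeword b1..b15 = 011110100100100

011110100100100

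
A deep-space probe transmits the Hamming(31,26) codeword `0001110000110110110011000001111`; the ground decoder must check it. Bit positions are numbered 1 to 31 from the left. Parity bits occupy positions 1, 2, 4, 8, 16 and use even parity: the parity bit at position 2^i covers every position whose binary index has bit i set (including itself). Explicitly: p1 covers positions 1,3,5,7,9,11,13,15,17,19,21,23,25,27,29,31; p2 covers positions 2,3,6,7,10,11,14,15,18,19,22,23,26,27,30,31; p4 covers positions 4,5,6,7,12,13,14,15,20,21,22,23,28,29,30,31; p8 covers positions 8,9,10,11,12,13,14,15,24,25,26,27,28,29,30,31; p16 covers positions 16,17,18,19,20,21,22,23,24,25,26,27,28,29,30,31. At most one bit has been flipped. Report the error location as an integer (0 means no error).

s1: b1⊕b3⊕b5⊕b7⊕b9⊕b11⊕b13⊕b15⊕b17⊕b19⊕b21⊕b23⊕b25⊕b27⊕b29⊕b31 = 0⊕0⊕1⊕0⊕0⊕1⊕0⊕1⊕1⊕0⊕1⊕0⊕0⊕0⊕1⊕1 = 1
s2: b2⊕b3⊕b6⊕b7⊕b10⊕b11⊕b14⊕b15⊕b18⊕b19⊕b22⊕b23⊕b26⊕b27⊕b30⊕b31 = 0⊕0⊕1⊕0⊕0⊕1⊕1⊕1⊕1⊕0⊕1⊕0⊕0⊕0⊕1⊕1 = 0
s4: b4⊕b5⊕b6⊕b7⊕b12⊕b13⊕b14⊕b15⊕b20⊕b21⊕b22⊕b23⊕b28⊕b29⊕b30⊕b31 = 1⊕1⊕1⊕0⊕1⊕0⊕1⊕1⊕0⊕1⊕1⊕0⊕1⊕1⊕1⊕1 = 0
s8: b8⊕b9⊕b10⊕b11⊕b12⊕b13⊕b14⊕b15⊕b24⊕b25⊕b26⊕b27⊕b28⊕b29⊕b30⊕b31 = 0⊕0⊕0⊕1⊕1⊕0⊕1⊕1⊕0⊕0⊕0⊕0⊕1⊕1⊕1⊕1 = 0
s16: b16⊕b17⊕b18⊕b19⊕b20⊕b21⊕b22⊕b23⊕b24⊕b25⊕b26⊕b27⊕b28⊕b29⊕b30⊕b31 = 0⊕1⊕1⊕0⊕0⊕1⊕1⊕0⊕0⊕0⊕0⊕0⊕1⊕1⊕1⊕1 = 0
Syndrome (s16...s1) = 00001 → position 1.

1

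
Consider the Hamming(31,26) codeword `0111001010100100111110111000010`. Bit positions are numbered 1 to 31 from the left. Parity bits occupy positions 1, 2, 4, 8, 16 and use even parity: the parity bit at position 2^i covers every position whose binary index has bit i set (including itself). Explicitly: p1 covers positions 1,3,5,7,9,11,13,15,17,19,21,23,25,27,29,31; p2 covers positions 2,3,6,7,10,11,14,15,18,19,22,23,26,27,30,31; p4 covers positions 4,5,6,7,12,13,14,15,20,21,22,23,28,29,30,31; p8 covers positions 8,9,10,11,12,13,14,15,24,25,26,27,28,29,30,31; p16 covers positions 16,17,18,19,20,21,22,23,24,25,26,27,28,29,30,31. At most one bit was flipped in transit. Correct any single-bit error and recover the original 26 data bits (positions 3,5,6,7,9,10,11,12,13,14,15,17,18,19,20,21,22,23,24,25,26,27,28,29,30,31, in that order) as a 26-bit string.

10011010010111110011000010

s1: b1⊕b3⊕b5⊕b7⊕b9⊕b11⊕b13⊕b15⊕b17⊕b19⊕b21⊕b23⊕b25⊕b27⊕b29⊕b31 = 0⊕1⊕0⊕1⊕1⊕1⊕0⊕0⊕1⊕1⊕1⊕1⊕1⊕0⊕0⊕0 = 1
s2: b2⊕b3⊕b6⊕b7⊕b10⊕b11⊕b14⊕b15⊕b18⊕b19⊕b22⊕b23⊕b26⊕b27⊕b30⊕b31 = 1⊕1⊕0⊕1⊕0⊕1⊕1⊕0⊕1⊕1⊕0⊕1⊕0⊕0⊕1⊕0 = 1
s4: b4⊕b5⊕b6⊕b7⊕b12⊕b13⊕b14⊕b15⊕b20⊕b21⊕b22⊕b23⊕b28⊕b29⊕b30⊕b31 = 1⊕0⊕0⊕1⊕0⊕0⊕1⊕0⊕1⊕1⊕0⊕1⊕0⊕0⊕1⊕0 = 1
s8: b8⊕b9⊕b10⊕b11⊕b12⊕b13⊕b14⊕b15⊕b24⊕b25⊕b26⊕b27⊕b28⊕b29⊕b30⊕b31 = 0⊕1⊕0⊕1⊕0⊕0⊕1⊕0⊕1⊕1⊕0⊕0⊕0⊕0⊕1⊕0 = 0
s16: b16⊕b17⊕b18⊕b19⊕b20⊕b21⊕b22⊕b23⊕b24⊕b25⊕b26⊕b27⊕b28⊕b29⊕b30⊕b31 = 0⊕1⊕1⊕1⊕1⊕1⊕0⊕1⊕1⊕1⊕0⊕0⊕0⊕0⊕1⊕0 = 1
Syndrome (s16...s1) = 10111 → position 23.
Flip bit 23: corrected codeword = 0111001010100100111110011000010
Data bits at positions 3,5,6,7,9,10,11,12,13,14,15,17,18,19,20,21,22,23,24,25,26,27,28,29,30,31: 10011010010111110011000010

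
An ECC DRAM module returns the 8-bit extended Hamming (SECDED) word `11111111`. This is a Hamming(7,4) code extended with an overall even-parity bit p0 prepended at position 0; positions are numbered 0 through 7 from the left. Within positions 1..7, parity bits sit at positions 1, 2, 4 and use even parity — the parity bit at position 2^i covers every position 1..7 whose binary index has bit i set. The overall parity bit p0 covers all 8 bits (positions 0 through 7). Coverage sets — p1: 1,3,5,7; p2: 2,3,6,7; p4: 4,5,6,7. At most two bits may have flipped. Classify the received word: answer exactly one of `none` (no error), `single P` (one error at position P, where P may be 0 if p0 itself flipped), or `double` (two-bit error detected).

s1: b1⊕b3⊕b5⊕b7 = 1⊕1⊕1⊕1 = 0
s2: b2⊕b3⊕b6⊕b7 = 1⊕1⊕1⊕1 = 0
s4: b4⊕b5⊕b6⊕b7 = 1⊕1⊕1⊕1 = 0
Syndrome (s4...s1) = 000 → position 0 (no error).
Overall parity (XOR of all 8 bits, including p0): 1⊕1⊕1⊕1⊕1⊕1⊕1⊕1 = 0
Overall=0, syndrome position=0 → no error.

none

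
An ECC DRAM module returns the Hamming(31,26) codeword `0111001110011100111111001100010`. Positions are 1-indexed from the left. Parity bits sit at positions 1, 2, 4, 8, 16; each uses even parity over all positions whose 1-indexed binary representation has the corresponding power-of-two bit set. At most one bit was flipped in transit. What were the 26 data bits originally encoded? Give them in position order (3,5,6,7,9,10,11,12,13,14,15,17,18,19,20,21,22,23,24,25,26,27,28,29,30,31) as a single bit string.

s1: b1⊕b3⊕b5⊕b7⊕b9⊕b11⊕b13⊕b15⊕b17⊕b19⊕b21⊕b23⊕b25⊕b27⊕b29⊕b31 = 0⊕1⊕0⊕1⊕1⊕0⊕1⊕0⊕1⊕1⊕1⊕0⊕1⊕0⊕0⊕0 = 0
s2: b2⊕b3⊕b6⊕b7⊕b10⊕b11⊕b14⊕b15⊕b18⊕b19⊕b22⊕b23⊕b26⊕b27⊕b30⊕b31 = 1⊕1⊕0⊕1⊕0⊕0⊕1⊕0⊕1⊕1⊕1⊕0⊕1⊕0⊕1⊕0 = 1
s4: b4⊕b5⊕b6⊕b7⊕b12⊕b13⊕b14⊕b15⊕b20⊕b21⊕b22⊕b23⊕b28⊕b29⊕b30⊕b31 = 1⊕0⊕0⊕1⊕1⊕1⊕1⊕0⊕1⊕1⊕1⊕0⊕0⊕0⊕1⊕0 = 1
s8: b8⊕b9⊕b10⊕b11⊕b12⊕b13⊕b14⊕b15⊕b24⊕b25⊕b26⊕b27⊕b28⊕b29⊕b30⊕b31 = 1⊕1⊕0⊕0⊕1⊕1⊕1⊕0⊕0⊕1⊕1⊕0⊕0⊕0⊕1⊕0 = 0
s16: b16⊕b17⊕b18⊕b19⊕b20⊕b21⊕b22⊕b23⊕b24⊕b25⊕b26⊕b27⊕b28⊕b29⊕b30⊕b31 = 0⊕1⊕1⊕1⊕1⊕1⊕1⊕0⊕0⊕1⊕1⊕0⊕0⊕0⊕1⊕0 = 1
Syndrome (s16...s1) = 10110 → position 22.
Flip bit 22: corrected codeword = 0111001110011100111110001100010
Data bits at positions 3,5,6,7,9,10,11,12,13,14,15,17,18,19,20,21,22,23,24,25,26,27,28,29,30,31: 10011001110111110001100010

10011001110111110001100010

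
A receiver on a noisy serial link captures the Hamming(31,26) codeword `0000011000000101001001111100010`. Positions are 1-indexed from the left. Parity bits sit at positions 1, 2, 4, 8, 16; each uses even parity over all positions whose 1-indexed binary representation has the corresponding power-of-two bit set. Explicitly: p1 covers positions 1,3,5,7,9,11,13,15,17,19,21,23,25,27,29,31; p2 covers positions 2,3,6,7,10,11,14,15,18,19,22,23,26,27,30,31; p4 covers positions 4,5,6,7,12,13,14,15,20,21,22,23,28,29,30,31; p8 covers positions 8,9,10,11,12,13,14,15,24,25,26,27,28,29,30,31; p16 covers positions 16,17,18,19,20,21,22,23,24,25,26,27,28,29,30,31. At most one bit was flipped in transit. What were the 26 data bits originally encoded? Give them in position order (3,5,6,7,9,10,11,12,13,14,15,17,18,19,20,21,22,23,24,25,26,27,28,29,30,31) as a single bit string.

s1: b1⊕b3⊕b5⊕b7⊕b9⊕b11⊕b13⊕b15⊕b17⊕b19⊕b21⊕b23⊕b25⊕b27⊕b29⊕b31 = 0⊕0⊕0⊕1⊕0⊕0⊕0⊕0⊕0⊕1⊕0⊕1⊕1⊕0⊕0⊕0 = 0
s2: b2⊕b3⊕b6⊕b7⊕b10⊕b11⊕b14⊕b15⊕b18⊕b19⊕b22⊕b23⊕b26⊕b27⊕b30⊕b31 = 0⊕0⊕1⊕1⊕0⊕0⊕1⊕0⊕0⊕1⊕1⊕1⊕1⊕0⊕1⊕0 = 0
s4: b4⊕b5⊕b6⊕b7⊕b12⊕b13⊕b14⊕b15⊕b20⊕b21⊕b22⊕b23⊕b28⊕b29⊕b30⊕b31 = 0⊕0⊕1⊕1⊕0⊕0⊕1⊕0⊕0⊕0⊕1⊕1⊕0⊕0⊕1⊕0 = 0
s8: b8⊕b9⊕b10⊕b11⊕b12⊕b13⊕b14⊕b15⊕b24⊕b25⊕b26⊕b27⊕b28⊕b29⊕b30⊕b31 = 0⊕0⊕0⊕0⊕0⊕0⊕1⊕0⊕1⊕1⊕1⊕0⊕0⊕0⊕1⊕0 = 1
s16: b16⊕b17⊕b18⊕b19⊕b20⊕b21⊕b22⊕b23⊕b24⊕b25⊕b26⊕b27⊕b28⊕b29⊕b30⊕b31 = 1⊕0⊕0⊕1⊕0⊕0⊕1⊕1⊕1⊕1⊕1⊕0⊕0⊕0⊕1⊕0 = 0
Syndrome (s16...s1) = 01000 → position 8.
Flip bit 8: corrected codeword = 0000011100000101001001111100010
Data bits at positions 3,5,6,7,9,10,11,12,13,14,15,17,18,19,20,21,22,23,24,25,26,27,28,29,30,31: 00110000010001001111100010

00110000010001001111100010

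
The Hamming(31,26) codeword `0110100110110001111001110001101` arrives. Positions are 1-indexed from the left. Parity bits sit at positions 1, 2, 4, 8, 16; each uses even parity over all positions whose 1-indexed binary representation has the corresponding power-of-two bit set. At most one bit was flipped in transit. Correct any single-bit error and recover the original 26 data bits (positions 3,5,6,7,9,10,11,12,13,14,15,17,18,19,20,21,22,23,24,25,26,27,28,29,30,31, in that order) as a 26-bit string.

10001011000111001110001101

s1: b1⊕b3⊕b5⊕b7⊕b9⊕b11⊕b13⊕b15⊕b17⊕b19⊕b21⊕b23⊕b25⊕b27⊕b29⊕b31 = 0⊕1⊕1⊕0⊕1⊕1⊕0⊕0⊕1⊕1⊕0⊕1⊕0⊕0⊕1⊕1 = 1
s2: b2⊕b3⊕b6⊕b7⊕b10⊕b11⊕b14⊕b15⊕b18⊕b19⊕b22⊕b23⊕b26⊕b27⊕b30⊕b31 = 1⊕1⊕0⊕0⊕0⊕1⊕0⊕0⊕1⊕1⊕1⊕1⊕0⊕0⊕0⊕1 = 0
s4: b4⊕b5⊕b6⊕b7⊕b12⊕b13⊕b14⊕b15⊕b20⊕b21⊕b22⊕b23⊕b28⊕b29⊕b30⊕b31 = 0⊕1⊕0⊕0⊕1⊕0⊕0⊕0⊕0⊕0⊕1⊕1⊕1⊕1⊕0⊕1 = 1
s8: b8⊕b9⊕b10⊕b11⊕b12⊕b13⊕b14⊕b15⊕b24⊕b25⊕b26⊕b27⊕b28⊕b29⊕b30⊕b31 = 1⊕1⊕0⊕1⊕1⊕0⊕0⊕0⊕1⊕0⊕0⊕0⊕1⊕1⊕0⊕1 = 0
s16: b16⊕b17⊕b18⊕b19⊕b20⊕b21⊕b22⊕b23⊕b24⊕b25⊕b26⊕b27⊕b28⊕b29⊕b30⊕b31 = 1⊕1⊕1⊕1⊕0⊕0⊕1⊕1⊕1⊕0⊕0⊕0⊕1⊕1⊕0⊕1 = 0
Syndrome (s16...s1) = 00101 → position 5.
Flip bit 5: corrected codeword = 0110000110110001111001110001101
Data bits at positions 3,5,6,7,9,10,11,12,13,14,15,17,18,19,20,21,22,23,24,25,26,27,28,29,30,31: 10001011000111001110001101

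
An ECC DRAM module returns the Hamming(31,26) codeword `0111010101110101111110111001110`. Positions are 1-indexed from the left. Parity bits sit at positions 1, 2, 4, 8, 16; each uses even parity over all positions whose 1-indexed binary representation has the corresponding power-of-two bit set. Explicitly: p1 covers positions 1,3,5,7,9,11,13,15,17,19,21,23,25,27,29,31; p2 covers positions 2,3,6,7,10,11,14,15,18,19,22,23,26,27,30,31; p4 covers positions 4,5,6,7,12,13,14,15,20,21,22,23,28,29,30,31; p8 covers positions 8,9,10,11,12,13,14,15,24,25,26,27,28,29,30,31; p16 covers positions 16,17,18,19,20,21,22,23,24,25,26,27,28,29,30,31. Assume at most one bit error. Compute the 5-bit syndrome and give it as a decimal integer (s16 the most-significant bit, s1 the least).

s1: b1⊕b3⊕b5⊕b7⊕b9⊕b11⊕b13⊕b15⊕b17⊕b19⊕b21⊕b23⊕b25⊕b27⊕b29⊕b31 = 0⊕1⊕0⊕0⊕0⊕1⊕0⊕0⊕1⊕1⊕1⊕1⊕1⊕0⊕1⊕0 = 0
s2: b2⊕b3⊕b6⊕b7⊕b10⊕b11⊕b14⊕b15⊕b18⊕b19⊕b22⊕b23⊕b26⊕b27⊕b30⊕b31 = 1⊕1⊕1⊕0⊕1⊕1⊕1⊕0⊕1⊕1⊕0⊕1⊕0⊕0⊕1⊕0 = 0
s4: b4⊕b5⊕b6⊕b7⊕b12⊕b13⊕b14⊕b15⊕b20⊕b21⊕b22⊕b23⊕b28⊕b29⊕b30⊕b31 = 1⊕0⊕1⊕0⊕1⊕0⊕1⊕0⊕1⊕1⊕0⊕1⊕1⊕1⊕1⊕0 = 0
s8: b8⊕b9⊕b10⊕b11⊕b12⊕b13⊕b14⊕b15⊕b24⊕b25⊕b26⊕b27⊕b28⊕b29⊕b30⊕b31 = 1⊕0⊕1⊕1⊕1⊕0⊕1⊕0⊕1⊕1⊕0⊕0⊕1⊕1⊕1⊕0 = 0
s16: b16⊕b17⊕b18⊕b19⊕b20⊕b21⊕b22⊕b23⊕b24⊕b25⊕b26⊕b27⊕b28⊕b29⊕b30⊕b31 = 1⊕1⊕1⊕1⊕1⊕1⊕0⊕1⊕1⊕1⊕0⊕0⊕1⊕1⊕1⊕0 = 0
Syndrome (s16...s1) = 00000 → position 0 (no error).

0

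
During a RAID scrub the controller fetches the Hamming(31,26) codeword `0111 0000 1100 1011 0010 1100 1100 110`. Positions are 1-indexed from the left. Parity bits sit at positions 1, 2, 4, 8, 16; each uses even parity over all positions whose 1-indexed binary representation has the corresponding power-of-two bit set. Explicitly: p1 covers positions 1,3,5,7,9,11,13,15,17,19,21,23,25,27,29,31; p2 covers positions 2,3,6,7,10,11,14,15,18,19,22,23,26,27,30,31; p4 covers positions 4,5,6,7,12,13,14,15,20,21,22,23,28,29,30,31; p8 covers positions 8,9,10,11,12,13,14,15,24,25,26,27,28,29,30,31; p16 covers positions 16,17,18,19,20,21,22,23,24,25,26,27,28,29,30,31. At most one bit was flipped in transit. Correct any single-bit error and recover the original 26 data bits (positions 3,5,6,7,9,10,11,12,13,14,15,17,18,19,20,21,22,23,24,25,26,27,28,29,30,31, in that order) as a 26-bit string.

s1: b1⊕b3⊕b5⊕b7⊕b9⊕b11⊕b13⊕b15⊕b17⊕b19⊕b21⊕b23⊕b25⊕b27⊕b29⊕b31 = 0⊕1⊕0⊕0⊕1⊕0⊕1⊕1⊕0⊕1⊕1⊕0⊕1⊕0⊕1⊕0 = 0
s2: b2⊕b3⊕b6⊕b7⊕b10⊕b11⊕b14⊕b15⊕b18⊕b19⊕b22⊕b23⊕b26⊕b27⊕b30⊕b31 = 1⊕1⊕0⊕0⊕1⊕0⊕0⊕1⊕0⊕1⊕1⊕0⊕1⊕0⊕1⊕0 = 0
s4: b4⊕b5⊕b6⊕b7⊕b12⊕b13⊕b14⊕b15⊕b20⊕b21⊕b22⊕b23⊕b28⊕b29⊕b30⊕b31 = 1⊕0⊕0⊕0⊕0⊕1⊕0⊕1⊕0⊕1⊕1⊕0⊕0⊕1⊕1⊕0 = 1
s8: b8⊕b9⊕b10⊕b11⊕b12⊕b13⊕b14⊕b15⊕b24⊕b25⊕b26⊕b27⊕b28⊕b29⊕b30⊕b31 = 0⊕1⊕1⊕0⊕0⊕1⊕0⊕1⊕0⊕1⊕1⊕0⊕0⊕1⊕1⊕0 = 0
s16: b16⊕b17⊕b18⊕b19⊕b20⊕b21⊕b22⊕b23⊕b24⊕b25⊕b26⊕b27⊕b28⊕b29⊕b30⊕b31 = 1⊕0⊕0⊕1⊕0⊕1⊕1⊕0⊕0⊕1⊕1⊕0⊕0⊕1⊕1⊕0 = 0
Syndrome (s16...s1) = 00100 → position 4.
Flip bit 4: corrected codeword = 0110000011001011001011001100110
Data bits at positions 3,5,6,7,9,10,11,12,13,14,15,17,18,19,20,21,22,23,24,25,26,27,28,29,30,31: 10001100101001011001100110

10001100101001011001100110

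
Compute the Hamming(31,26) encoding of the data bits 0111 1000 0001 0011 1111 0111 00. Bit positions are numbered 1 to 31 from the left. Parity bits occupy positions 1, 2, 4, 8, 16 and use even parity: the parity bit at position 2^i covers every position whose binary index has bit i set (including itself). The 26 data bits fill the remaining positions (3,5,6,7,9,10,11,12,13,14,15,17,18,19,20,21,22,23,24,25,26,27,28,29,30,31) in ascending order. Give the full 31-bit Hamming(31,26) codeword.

Place data bits at non-power-of-two positions: b3=0, b5=1, b6=1, b7=1, b9=1, b10=0, b11=0, b12=0, b13=0, b14=0, b15=0, b17=1, b18=0, b19=0, b20=1, b21=1, b22=1, b23=1, b24=1, b25=1, b26=0, b27=1, b28=1, b29=1, b30=0, b31=0.
p1 = XOR of data positions {3,5,7,9,11,13,15,17,19,21,23,25,27,29,31} = 0⊕1⊕1⊕1⊕0⊕0⊕0⊕1⊕0⊕1⊕1⊕1⊕1⊕1⊕0 = 1
p2 = XOR of data positions {3,6,7,10,11,14,15,18,19,22,23,26,27,30,31} = 0⊕1⊕1⊕0⊕0⊕0⊕0⊕0⊕0⊕1⊕1⊕0⊕1⊕0⊕0 = 1
p4 = XOR of data positions {5,6,7,12,13,14,15,20,21,22,23,28,29,30,31} = 1⊕1⊕1⊕0⊕0⊕0⊕0⊕1⊕1⊕1⊕1⊕1⊕1⊕0⊕0 = 1
p8 = XOR of data positions {9,10,11,12,13,14,15,24,25,26,27,28,29,30,31} = 1⊕0⊕0⊕0⊕0⊕0⊕0⊕1⊕1⊕0⊕1⊕1⊕1⊕0⊕0 = 0
p16 = XOR of data positions {17,18,19,20,21,22,23,24,25,26,27,28,29,30,31} = 1⊕0⊕0⊕1⊕1⊕1⊕1⊕1⊕1⊕0⊕1⊕1⊕1⊕0⊕0 = 0
Codeword b1..b31 = 1101111010000000100111111011100

1101111010000000100111111011100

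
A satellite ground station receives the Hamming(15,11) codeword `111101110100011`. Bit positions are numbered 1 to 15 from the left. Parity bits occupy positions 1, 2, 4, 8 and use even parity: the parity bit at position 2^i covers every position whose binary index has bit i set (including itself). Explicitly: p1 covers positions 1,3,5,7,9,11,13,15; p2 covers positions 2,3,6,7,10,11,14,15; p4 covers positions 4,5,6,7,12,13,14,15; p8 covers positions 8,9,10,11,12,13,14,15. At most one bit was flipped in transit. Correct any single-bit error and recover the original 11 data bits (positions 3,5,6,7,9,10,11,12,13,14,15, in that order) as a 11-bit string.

s1: b1⊕b3⊕b5⊕b7⊕b9⊕b11⊕b13⊕b15 = 1⊕1⊕0⊕1⊕0⊕0⊕0⊕1 = 0
s2: b2⊕b3⊕b6⊕b7⊕b10⊕b11⊕b14⊕b15 = 1⊕1⊕1⊕1⊕1⊕0⊕1⊕1 = 1
s4: b4⊕b5⊕b6⊕b7⊕b12⊕b13⊕b14⊕b15 = 1⊕0⊕1⊕1⊕0⊕0⊕1⊕1 = 1
s8: b8⊕b9⊕b10⊕b11⊕b12⊕b13⊕b14⊕b15 = 1⊕0⊕1⊕0⊕0⊕0⊕1⊕1 = 0
Syndrome (s8...s1) = 0110 → position 6.
Flip bit 6: corrected codeword = 111100110100011
Data bits at positions 3,5,6,7,9,10,11,12,13,14,15: 10010100011

10010100011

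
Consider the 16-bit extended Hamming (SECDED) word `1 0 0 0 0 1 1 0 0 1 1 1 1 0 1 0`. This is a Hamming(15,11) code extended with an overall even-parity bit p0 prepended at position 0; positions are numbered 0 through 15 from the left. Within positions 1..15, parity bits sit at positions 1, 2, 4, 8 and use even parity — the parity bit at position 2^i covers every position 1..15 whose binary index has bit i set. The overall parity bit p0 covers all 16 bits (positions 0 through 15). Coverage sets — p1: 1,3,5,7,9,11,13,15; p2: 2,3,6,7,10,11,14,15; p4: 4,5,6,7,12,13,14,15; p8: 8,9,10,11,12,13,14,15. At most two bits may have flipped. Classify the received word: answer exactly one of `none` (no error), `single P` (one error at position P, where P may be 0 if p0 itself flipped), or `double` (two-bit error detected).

s1: b1⊕b3⊕b5⊕b7⊕b9⊕b11⊕b13⊕b15 = 0⊕0⊕1⊕0⊕1⊕1⊕0⊕0 = 1
s2: b2⊕b3⊕b6⊕b7⊕b10⊕b11⊕b14⊕b15 = 0⊕0⊕1⊕0⊕1⊕1⊕1⊕0 = 0
s4: b4⊕b5⊕b6⊕b7⊕b12⊕b13⊕b14⊕b15 = 0⊕1⊕1⊕0⊕1⊕0⊕1⊕0 = 0
s8: b8⊕b9⊕b10⊕b11⊕b12⊕b13⊕b14⊕b15 = 0⊕1⊕1⊕1⊕1⊕0⊕1⊕0 = 1
Syndrome (s8...s1) = 1001 → position 9.
Overall parity (XOR of all 16 bits, including p0): 1⊕0⊕0⊕0⊕0⊕1⊕1⊕0⊕0⊕1⊕1⊕1⊕1⊕0⊕1⊕0 = 0
Overall=0, syndrome position=9 → double-bit error detected (uncorrectable).

double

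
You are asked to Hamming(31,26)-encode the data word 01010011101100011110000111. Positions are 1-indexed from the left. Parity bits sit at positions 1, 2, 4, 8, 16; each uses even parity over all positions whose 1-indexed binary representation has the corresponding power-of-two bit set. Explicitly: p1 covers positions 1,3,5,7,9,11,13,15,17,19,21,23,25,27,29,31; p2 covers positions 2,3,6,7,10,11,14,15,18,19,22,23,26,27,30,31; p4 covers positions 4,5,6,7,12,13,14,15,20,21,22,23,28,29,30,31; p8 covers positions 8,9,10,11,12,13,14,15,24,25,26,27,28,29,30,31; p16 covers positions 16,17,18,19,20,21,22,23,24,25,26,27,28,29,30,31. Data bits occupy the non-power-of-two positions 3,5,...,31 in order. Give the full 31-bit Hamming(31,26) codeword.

0101101000111010100011110000111

Place data bits at non-power-of-two positions: b3=0, b5=1, b6=0, b7=1, b9=0, b10=0, b11=1, b12=1, b13=1, b14=0, b15=1, b17=1, b18=0, b19=0, b20=0, b21=1, b22=1, b23=1, b24=1, b25=0, b26=0, b27=0, b28=0, b29=1, b30=1, b31=1.
p1 = XOR of data positions {3,5,7,9,11,13,15,17,19,21,23,25,27,29,31} = 0⊕1⊕1⊕0⊕1⊕1⊕1⊕1⊕0⊕1⊕1⊕0⊕0⊕1⊕1 = 0
p2 = XOR of data positions {3,6,7,10,11,14,15,18,19,22,23,26,27,30,31} = 0⊕0⊕1⊕0⊕1⊕0⊕1⊕0⊕0⊕1⊕1⊕0⊕0⊕1⊕1 = 1
p4 = XOR of data positions {5,6,7,12,13,14,15,20,21,22,23,28,29,30,31} = 1⊕0⊕1⊕1⊕1⊕0⊕1⊕0⊕1⊕1⊕1⊕0⊕1⊕1⊕1 = 1
p8 = XOR of data positions {9,10,11,12,13,14,15,24,25,26,27,28,29,30,31} = 0⊕0⊕1⊕1⊕1⊕0⊕1⊕1⊕0⊕0⊕0⊕0⊕1⊕1⊕1 = 0
p16 = XOR of data positions {17,18,19,20,21,22,23,24,25,26,27,28,29,30,31} = 1⊕0⊕0⊕0⊕1⊕1⊕1⊕1⊕0⊕0⊕0⊕0⊕1⊕1⊕1 = 0
Codeword b1..b31 = 0101101000111010100011110000111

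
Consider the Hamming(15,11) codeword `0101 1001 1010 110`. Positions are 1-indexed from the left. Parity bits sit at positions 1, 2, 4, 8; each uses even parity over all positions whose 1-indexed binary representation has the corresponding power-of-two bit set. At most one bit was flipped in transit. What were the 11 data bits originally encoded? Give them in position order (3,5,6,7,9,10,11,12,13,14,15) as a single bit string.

01001110110

s1: b1⊕b3⊕b5⊕b7⊕b9⊕b11⊕b13⊕b15 = 0⊕0⊕1⊕0⊕1⊕1⊕1⊕0 = 0
s2: b2⊕b3⊕b6⊕b7⊕b10⊕b11⊕b14⊕b15 = 1⊕0⊕0⊕0⊕0⊕1⊕1⊕0 = 1
s4: b4⊕b5⊕b6⊕b7⊕b12⊕b13⊕b14⊕b15 = 1⊕1⊕0⊕0⊕0⊕1⊕1⊕0 = 0
s8: b8⊕b9⊕b10⊕b11⊕b12⊕b13⊕b14⊕b15 = 1⊕1⊕0⊕1⊕0⊕1⊕1⊕0 = 1
Syndrome (s8...s1) = 1010 → position 10.
Flip bit 10: corrected codeword = 010110011110110
Data bits at positions 3,5,6,7,9,10,11,12,13,14,15: 01001110110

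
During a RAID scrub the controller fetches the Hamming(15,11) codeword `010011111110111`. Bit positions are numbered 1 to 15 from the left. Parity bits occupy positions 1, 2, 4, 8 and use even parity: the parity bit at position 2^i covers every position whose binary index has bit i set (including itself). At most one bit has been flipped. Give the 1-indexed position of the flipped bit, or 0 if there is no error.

10

s1: b1⊕b3⊕b5⊕b7⊕b9⊕b11⊕b13⊕b15 = 0⊕0⊕1⊕1⊕1⊕1⊕1⊕1 = 0
s2: b2⊕b3⊕b6⊕b7⊕b10⊕b11⊕b14⊕b15 = 1⊕0⊕1⊕1⊕1⊕1⊕1⊕1 = 1
s4: b4⊕b5⊕b6⊕b7⊕b12⊕b13⊕b14⊕b15 = 0⊕1⊕1⊕1⊕0⊕1⊕1⊕1 = 0
s8: b8⊕b9⊕b10⊕b11⊕b12⊕b13⊕b14⊕b15 = 1⊕1⊕1⊕1⊕0⊕1⊕1⊕1 = 1
Syndrome (s8...s1) = 1010 → position 10.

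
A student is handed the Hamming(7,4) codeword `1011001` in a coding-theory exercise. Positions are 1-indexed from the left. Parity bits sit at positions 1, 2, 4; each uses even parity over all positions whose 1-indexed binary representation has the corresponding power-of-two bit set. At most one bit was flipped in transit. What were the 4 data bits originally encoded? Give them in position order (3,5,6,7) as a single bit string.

1001

s1: b1⊕b3⊕b5⊕b7 = 1⊕1⊕0⊕1 = 1
s2: b2⊕b3⊕b6⊕b7 = 0⊕1⊕0⊕1 = 0
s4: b4⊕b5⊕b6⊕b7 = 1⊕0⊕0⊕1 = 0
Syndrome (s4...s1) = 001 → position 1.
Flip bit 1: corrected codeword = 0011001
Data bits at positions 3,5,6,7: 1001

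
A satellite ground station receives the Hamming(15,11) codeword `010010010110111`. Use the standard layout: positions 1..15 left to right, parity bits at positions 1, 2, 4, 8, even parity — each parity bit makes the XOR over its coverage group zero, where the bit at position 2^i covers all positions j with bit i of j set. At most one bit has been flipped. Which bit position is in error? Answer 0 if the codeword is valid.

s1: b1⊕b3⊕b5⊕b7⊕b9⊕b11⊕b13⊕b15 = 0⊕0⊕1⊕0⊕0⊕1⊕1⊕1 = 0
s2: b2⊕b3⊕b6⊕b7⊕b10⊕b11⊕b14⊕b15 = 1⊕0⊕0⊕0⊕1⊕1⊕1⊕1 = 1
s4: b4⊕b5⊕b6⊕b7⊕b12⊕b13⊕b14⊕b15 = 0⊕1⊕0⊕0⊕0⊕1⊕1⊕1 = 0
s8: b8⊕b9⊕b10⊕b11⊕b12⊕b13⊕b14⊕b15 = 1⊕0⊕1⊕1⊕0⊕1⊕1⊕1 = 0
Syndrome (s8...s1) = 0010 → position 2.

2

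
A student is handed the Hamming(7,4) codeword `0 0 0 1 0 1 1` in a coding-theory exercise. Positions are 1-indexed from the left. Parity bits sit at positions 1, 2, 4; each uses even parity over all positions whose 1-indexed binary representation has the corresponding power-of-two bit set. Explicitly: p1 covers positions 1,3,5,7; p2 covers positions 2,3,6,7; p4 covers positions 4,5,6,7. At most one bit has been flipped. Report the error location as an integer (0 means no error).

5

s1: b1⊕b3⊕b5⊕b7 = 0⊕0⊕0⊕1 = 1
s2: b2⊕b3⊕b6⊕b7 = 0⊕0⊕1⊕1 = 0
s4: b4⊕b5⊕b6⊕b7 = 1⊕0⊕1⊕1 = 1
Syndrome (s4...s1) = 101 → position 5.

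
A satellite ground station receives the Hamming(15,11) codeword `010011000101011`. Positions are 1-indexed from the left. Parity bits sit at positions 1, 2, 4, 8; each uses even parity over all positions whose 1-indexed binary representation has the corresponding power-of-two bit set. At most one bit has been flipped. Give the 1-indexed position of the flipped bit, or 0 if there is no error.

6

s1: b1⊕b3⊕b5⊕b7⊕b9⊕b11⊕b13⊕b15 = 0⊕0⊕1⊕0⊕0⊕0⊕0⊕1 = 0
s2: b2⊕b3⊕b6⊕b7⊕b10⊕b11⊕b14⊕b15 = 1⊕0⊕1⊕0⊕1⊕0⊕1⊕1 = 1
s4: b4⊕b5⊕b6⊕b7⊕b12⊕b13⊕b14⊕b15 = 0⊕1⊕1⊕0⊕1⊕0⊕1⊕1 = 1
s8: b8⊕b9⊕b10⊕b11⊕b12⊕b13⊕b14⊕b15 = 0⊕0⊕1⊕0⊕1⊕0⊕1⊕1 = 0
Syndrome (s8...s1) = 0110 → position 6.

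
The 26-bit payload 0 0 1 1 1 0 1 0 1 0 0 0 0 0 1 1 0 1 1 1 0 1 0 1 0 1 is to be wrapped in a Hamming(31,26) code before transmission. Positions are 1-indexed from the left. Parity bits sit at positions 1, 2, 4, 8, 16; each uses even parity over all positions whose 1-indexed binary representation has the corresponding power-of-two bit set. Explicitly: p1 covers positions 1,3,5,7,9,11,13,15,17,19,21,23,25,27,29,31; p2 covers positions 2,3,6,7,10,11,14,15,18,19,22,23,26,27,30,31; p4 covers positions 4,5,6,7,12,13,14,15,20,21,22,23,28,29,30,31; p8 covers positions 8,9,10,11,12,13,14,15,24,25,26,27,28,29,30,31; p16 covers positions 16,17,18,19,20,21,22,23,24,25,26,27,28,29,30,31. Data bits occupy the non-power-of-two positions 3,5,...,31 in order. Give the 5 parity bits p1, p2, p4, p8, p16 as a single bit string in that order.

Place data bits at non-power-of-two positions: b3=0, b5=0, b6=1, b7=1, b9=1, b10=0, b11=1, b12=0, b13=1, b14=0, b15=0, b17=0, b18=0, b19=0, b20=1, b21=1, b22=0, b23=1, b24=1, b25=1, b26=0, b27=1, b28=0, b29=1, b30=0, b31=1.
p1 = XOR of data positions {3,5,7,9,11,13,15,17,19,21,23,25,27,29,31} = 0⊕0⊕1⊕1⊕1⊕1⊕0⊕0⊕0⊕1⊕1⊕1⊕1⊕1⊕1 = 0
p2 = XOR of data positions {3,6,7,10,11,14,15,18,19,22,23,26,27,30,31} = 0⊕1⊕1⊕0⊕1⊕0⊕0⊕0⊕0⊕0⊕1⊕0⊕1⊕0⊕1 = 0
p4 = XOR of data positions {5,6,7,12,13,14,15,20,21,22,23,28,29,30,31} = 0⊕1⊕1⊕0⊕1⊕0⊕0⊕1⊕1⊕0⊕1⊕0⊕1⊕0⊕1 = 0
p8 = XOR of data positions {9,10,11,12,13,14,15,24,25,26,27,28,29,30,31} = 1⊕0⊕1⊕0⊕1⊕0⊕0⊕1⊕1⊕0⊕1⊕0⊕1⊕0⊕1 = 0
p16 = XOR of data positions {17,18,19,20,21,22,23,24,25,26,27,28,29,30,31} = 0⊕0⊕0⊕1⊕1⊕0⊕1⊕1⊕1⊕0⊕1⊕0⊕1⊕0⊕1 = 0
Parity bits p1,p2,p4,p8,p16 = 00000

00000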